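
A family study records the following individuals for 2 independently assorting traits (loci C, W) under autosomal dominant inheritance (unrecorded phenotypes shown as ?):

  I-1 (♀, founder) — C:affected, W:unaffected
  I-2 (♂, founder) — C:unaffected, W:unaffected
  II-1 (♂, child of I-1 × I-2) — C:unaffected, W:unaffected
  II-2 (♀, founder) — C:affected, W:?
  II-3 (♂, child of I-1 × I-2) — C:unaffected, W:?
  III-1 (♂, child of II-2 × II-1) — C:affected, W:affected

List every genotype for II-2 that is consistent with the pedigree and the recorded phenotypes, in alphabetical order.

C/I-1 aff ·: Cc
C/I-2 un ·: cc
C/II-1 un I-1×I-2: cc
C/II-2 aff ·: Cc|CC
C/II-3 un I-1×I-2: cc
C/III-1 aff II-2×II-1: Cc
⇒ C over [I-1,I-2,II-1,II-2,II-3,III-1]: 2 consistent
W/I-1 un ·: ww
W/I-2 un ·: ww
W/II-1 un I-1×I-2: ww
W/II-2 ? ·: Ww|WW
W/II-3 ? I-1×I-2: ww
W/III-1 aff II-2×II-1: Ww
⇒ W over [I-1,I-2,II-1,II-2,II-3,III-1]: 2 consistent

II-2 ∈ {CC WW, CC Ww, Cc WW, Cc Ww}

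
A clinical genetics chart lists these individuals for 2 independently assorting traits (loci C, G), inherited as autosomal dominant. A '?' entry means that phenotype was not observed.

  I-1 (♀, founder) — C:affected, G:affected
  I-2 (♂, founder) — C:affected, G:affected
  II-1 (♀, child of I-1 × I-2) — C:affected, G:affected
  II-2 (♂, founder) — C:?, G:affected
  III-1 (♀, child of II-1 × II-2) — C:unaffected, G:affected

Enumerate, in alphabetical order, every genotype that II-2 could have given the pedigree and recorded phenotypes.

C/I-1 aff ·: Cc|CC
C/I-2 aff ·: Cc|CC
C/II-1 aff I-1×I-2: Cc
C/II-2 ? ·: cc|Cc
C/III-1 un II-1×II-2: cc
⇒ C over [I-1,I-2,II-1,II-2,III-1]: 6 consistent
G/I-1 aff ·: Gg|GG
G/I-2 aff ·: Gg|GG
G/II-1 aff I-1×I-2: Gg|GG
G/II-2 aff ·: Gg|GG
G/III-1 aff II-1×II-2: Gg|GG
⇒ G over [I-1,I-2,II-1,II-2,III-1]: 24 consistent

II-2 ∈ {Cc GG, Cc Gg, cc GG, cc Gg}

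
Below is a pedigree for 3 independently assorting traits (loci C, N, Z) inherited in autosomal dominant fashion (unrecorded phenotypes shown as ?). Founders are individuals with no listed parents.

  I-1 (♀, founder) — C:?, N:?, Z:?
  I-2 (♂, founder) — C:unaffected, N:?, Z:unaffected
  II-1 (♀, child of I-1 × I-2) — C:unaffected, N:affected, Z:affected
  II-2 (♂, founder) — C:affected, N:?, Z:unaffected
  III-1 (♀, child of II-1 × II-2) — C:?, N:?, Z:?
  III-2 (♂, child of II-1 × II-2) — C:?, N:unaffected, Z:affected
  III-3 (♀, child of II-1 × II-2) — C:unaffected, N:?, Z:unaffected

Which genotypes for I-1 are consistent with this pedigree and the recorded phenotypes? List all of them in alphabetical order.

I-1 ∈ {Cc NN ZZ, Cc NN Zz, Cc Nn ZZ, Cc Nn Zz, Cc nn ZZ, Cc nn Zz, cc NN ZZ, cc NN Zz, cc Nn ZZ, cc Nn Zz, cc nn ZZ, cc nn Zz}

C/I-1 ? ·: cc|Cc
C/I-2 un ·: cc
C/II-1 un I-1×I-2: cc
C/II-2 aff ·: Cc
C/III-1 ? II-1×II-2: cc|Cc
C/III-2 ? II-1×II-2: cc|Cc
C/III-3 un II-1×II-2: cc
⇒ C over [I-1,I-2,II-1,II-2,III-1,III-2,III-3]: 8 consistent
N/I-1 ? ·: nn|Nn|NN
N/I-2 ? ·: nn|Nn|NN
N/II-1 aff I-1×I-2: Nn
N/II-2 ? ·: nn|Nn
N/III-1 ? II-1×II-2: nn|Nn|NN
N/III-2 un II-1×II-2: nn
N/III-3 ? II-1×II-2: nn|Nn|NN
⇒ N over [I-1,I-2,II-1,II-2,III-1,III-2,III-3]: 91 consistent
Z/I-1 ? ·: Zz|ZZ
Z/I-2 un ·: zz
Z/II-1 aff I-1×I-2: Zz
Z/II-2 un ·: zz
Z/III-1 ? II-1×II-2: zz|Zz
Z/III-2 aff II-1×II-2: Zz
Z/III-3 un II-1×II-2: zz
⇒ Z over [I-1,I-2,II-1,II-2,III-1,III-2,III-3]: 4 consistent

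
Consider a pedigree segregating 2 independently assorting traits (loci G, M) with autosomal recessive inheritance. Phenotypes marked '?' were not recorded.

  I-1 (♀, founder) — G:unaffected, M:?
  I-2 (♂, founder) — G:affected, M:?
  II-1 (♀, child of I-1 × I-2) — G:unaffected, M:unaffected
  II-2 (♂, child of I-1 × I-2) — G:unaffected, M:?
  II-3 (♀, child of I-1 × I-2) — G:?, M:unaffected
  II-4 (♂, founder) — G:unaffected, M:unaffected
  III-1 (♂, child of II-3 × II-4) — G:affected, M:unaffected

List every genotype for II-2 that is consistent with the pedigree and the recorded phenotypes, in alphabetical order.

G/I-1 un ·: GG|Gg
G/I-2 aff ·: gg
G/II-1 un I-1×I-2: Gg
G/II-2 un I-1×I-2: Gg
G/II-3 ? I-1×I-2: Gg|gg
G/II-4 un ·: Gg
G/III-1 aff II-3×II-4: gg
⇒ G over [I-1,I-2,II-1,II-2,II-3,II-4,III-1]: 3 consistent
M/I-1 ? ·: MM|Mm|mm
M/I-2 ? ·: MM|Mm|mm
M/II-1 un I-1×I-2: MM|Mm
M/II-2 ? I-1×I-2: MM|Mm|mm
M/II-3 un I-1×I-2: MM|Mm
M/II-4 un ·: MM|Mm
M/III-1 un II-3×II-4: MM|Mm
⇒ M over [I-1,I-2,II-1,II-2,II-3,II-4,III-1]: 125 consistent

II-2 ∈ {Gg MM, Gg Mm, Gg mm}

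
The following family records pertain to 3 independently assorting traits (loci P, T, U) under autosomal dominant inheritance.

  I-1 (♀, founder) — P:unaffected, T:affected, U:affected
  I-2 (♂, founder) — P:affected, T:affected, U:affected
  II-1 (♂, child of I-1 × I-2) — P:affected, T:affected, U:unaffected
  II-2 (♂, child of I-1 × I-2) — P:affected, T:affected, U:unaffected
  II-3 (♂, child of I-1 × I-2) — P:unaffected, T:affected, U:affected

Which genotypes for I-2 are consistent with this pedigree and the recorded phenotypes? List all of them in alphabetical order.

I-2 ∈ {Pp TT Uu, Pp Tt Uu}

P/I-1 un ·: pp
P/I-2 aff ·: Pp
P/II-1 aff I-1×I-2: Pp
P/II-2 aff I-1×I-2: Pp
P/II-3 un I-1×I-2: pp
⇒ P over [I-1,I-2,II-1,II-2,II-3]: 1 consistent
T/I-1 aff ·: Tt|TT
T/I-2 aff ·: Tt|TT
T/II-1 aff I-1×I-2: Tt|TT
T/II-2 aff I-1×I-2: Tt|TT
T/II-3 aff I-1×I-2: Tt|TT
⇒ T over [I-1,I-2,II-1,II-2,II-3]: 25 consistent
U/I-1 aff ·: Uu
U/I-2 aff ·: Uu
U/II-1 un I-1×I-2: uu
U/II-2 un I-1×I-2: uu
U/II-3 aff I-1×I-2: Uu|UU
⇒ U over [I-1,I-2,II-1,II-2,II-3]: 2 consistent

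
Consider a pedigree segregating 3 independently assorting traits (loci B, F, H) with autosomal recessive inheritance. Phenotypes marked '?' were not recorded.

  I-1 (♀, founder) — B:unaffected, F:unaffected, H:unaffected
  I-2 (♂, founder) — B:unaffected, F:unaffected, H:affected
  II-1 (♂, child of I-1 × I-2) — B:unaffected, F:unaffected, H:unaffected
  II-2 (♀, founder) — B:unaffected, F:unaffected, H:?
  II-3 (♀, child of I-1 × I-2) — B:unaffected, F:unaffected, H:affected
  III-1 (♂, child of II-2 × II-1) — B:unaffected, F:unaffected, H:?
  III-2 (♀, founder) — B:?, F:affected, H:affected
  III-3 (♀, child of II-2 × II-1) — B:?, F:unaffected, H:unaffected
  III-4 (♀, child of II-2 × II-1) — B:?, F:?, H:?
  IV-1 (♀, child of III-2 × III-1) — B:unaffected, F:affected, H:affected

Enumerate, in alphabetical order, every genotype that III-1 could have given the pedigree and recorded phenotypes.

III-1 ∈ {BB Ff Hh, BB Ff hh, Bb Ff Hh, Bb Ff hh}

B/I-1 un ·: BB|Bb
B/I-2 un ·: BB|Bb
B/II-1 un I-1×I-2: BB|Bb
B/II-2 un ·: BB|Bb
B/II-3 un I-1×I-2: BB|Bb
B/III-1 un II-2×II-1: BB|Bb
B/III-2 ? ·: BB|Bb|bb
B/III-3 ? II-2×II-1: BB|Bb|bb
B/III-4 ? II-2×II-1: BB|Bb|bb
B/IV-1 un III-2×III-1: BB|Bb
⇒ B over [I-1,I-2,II-1,II-2,II-3,III-1,III-2,III-3,III-4,IV-1]: 982 consistent
F/I-1 un ·: FF|Ff
F/I-2 un ·: FF|Ff
F/II-1 un I-1×I-2: FF|Ff
F/II-2 un ·: FF|Ff
F/II-3 un I-1×I-2: FF|Ff
F/III-1 un II-2×II-1: Ff
F/III-2 aff ·: ff
F/III-3 un II-2×II-1: FF|Ff
F/III-4 ? II-2×II-1: FF|Ff|ff
F/IV-1 aff III-2×III-1: ff
⇒ F over [I-1,I-2,II-1,II-2,II-3,III-1,III-2,III-3,III-4,IV-1]: 88 consistent
H/I-1 un ·: Hh
H/I-2 aff ·: hh
H/II-1 un I-1×I-2: Hh
H/II-2 ? ·: HH|Hh|hh
H/II-3 aff I-1×I-2: hh
H/III-1 ? II-2×II-1: Hh|hh
H/III-2 aff ·: hh
H/III-3 un II-2×II-1: HH|Hh
H/III-4 ? II-2×II-1: HH|Hh|hh
H/IV-1 aff III-2×III-1: hh
⇒ H over [I-1,I-2,II-1,II-2,II-3,III-1,III-2,III-3,III-4,IV-1]: 20 consistent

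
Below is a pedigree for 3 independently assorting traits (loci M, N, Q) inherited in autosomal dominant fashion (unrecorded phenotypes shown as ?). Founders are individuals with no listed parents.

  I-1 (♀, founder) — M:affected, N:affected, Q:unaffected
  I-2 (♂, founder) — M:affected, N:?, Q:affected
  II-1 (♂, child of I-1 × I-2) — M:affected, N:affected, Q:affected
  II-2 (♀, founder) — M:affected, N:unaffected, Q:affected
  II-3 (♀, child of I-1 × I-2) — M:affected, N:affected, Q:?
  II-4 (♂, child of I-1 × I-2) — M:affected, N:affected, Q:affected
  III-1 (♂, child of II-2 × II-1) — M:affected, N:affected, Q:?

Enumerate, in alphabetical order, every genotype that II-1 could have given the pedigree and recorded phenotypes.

II-1 ∈ {MM NN Qq, MM Nn Qq, Mm NN Qq, Mm Nn Qq}

M/I-1 aff ·: Mm|MM
M/I-2 aff ·: Mm|MM
M/II-1 aff I-1×I-2: Mm|MM
M/II-2 aff ·: Mm|MM
M/II-3 aff I-1×I-2: Mm|MM
M/II-4 aff I-1×I-2: Mm|MM
M/III-1 aff II-2×II-1: Mm|MM
⇒ M over [I-1,I-2,II-1,II-2,II-3,II-4,III-1]: 87 consistent
N/I-1 aff ·: Nn|NN
N/I-2 ? ·: nn|Nn|NN
N/II-1 aff I-1×I-2: Nn|NN
N/II-2 un ·: nn
N/II-3 aff I-1×I-2: Nn|NN
N/II-4 aff I-1×I-2: Nn|NN
N/III-1 aff II-2×II-1: Nn
⇒ N over [I-1,I-2,II-1,II-2,II-3,II-4,III-1]: 27 consistent
Q/I-1 un ·: qq
Q/I-2 aff ·: Qq|QQ
Q/II-1 aff I-1×I-2: Qq
Q/II-2 aff ·: Qq|QQ
Q/II-3 ? I-1×I-2: qq|Qq
Q/II-4 aff I-1×I-2: Qq
Q/III-1 ? II-2×II-1: qq|Qq|QQ
⇒ Q over [I-1,I-2,II-1,II-2,II-3,II-4,III-1]: 15 consistent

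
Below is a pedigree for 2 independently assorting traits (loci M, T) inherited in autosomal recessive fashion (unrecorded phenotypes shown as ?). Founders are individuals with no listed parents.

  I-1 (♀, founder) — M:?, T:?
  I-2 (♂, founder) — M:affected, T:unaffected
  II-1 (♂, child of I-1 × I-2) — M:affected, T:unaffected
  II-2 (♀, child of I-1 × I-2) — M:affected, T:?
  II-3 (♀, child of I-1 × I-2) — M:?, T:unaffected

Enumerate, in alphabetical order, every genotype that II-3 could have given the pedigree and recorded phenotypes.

M/I-1 ? ·: Mm|mm
M/I-2 aff ·: mm
M/II-1 aff I-1×I-2: mm
M/II-2 aff I-1×I-2: mm
M/II-3 ? I-1×I-2: Mm|mm
⇒ M over [I-1,I-2,II-1,II-2,II-3]: 3 consistent
T/I-1 ? ·: TT|Tt|tt
T/I-2 un ·: TT|Tt
T/II-1 un I-1×I-2: TT|Tt
T/II-2 ? I-1×I-2: TT|Tt|tt
T/II-3 un I-1×I-2: TT|Tt
⇒ T over [I-1,I-2,II-1,II-2,II-3]: 32 consistent

II-3 ∈ {Mm TT, Mm Tt, mm TT, mm Tt}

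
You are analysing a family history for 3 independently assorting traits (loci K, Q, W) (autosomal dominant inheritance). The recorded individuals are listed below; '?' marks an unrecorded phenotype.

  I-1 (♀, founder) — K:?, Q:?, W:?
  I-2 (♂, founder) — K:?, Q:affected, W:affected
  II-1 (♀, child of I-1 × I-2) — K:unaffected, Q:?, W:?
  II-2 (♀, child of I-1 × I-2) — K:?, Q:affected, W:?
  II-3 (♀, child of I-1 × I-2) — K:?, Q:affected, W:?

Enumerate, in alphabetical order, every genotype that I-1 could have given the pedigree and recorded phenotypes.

K/I-1 ? ·: kk|Kk
K/I-2 ? ·: kk|Kk
K/II-1 un I-1×I-2: kk
K/II-2 ? I-1×I-2: kk|Kk|KK
K/II-3 ? I-1×I-2: kk|Kk|KK
⇒ K over [I-1,I-2,II-1,II-2,II-3]: 18 consistent
Q/I-1 ? ·: qq|Qq|QQ
Q/I-2 aff ·: Qq|QQ
Q/II-1 ? I-1×I-2: qq|Qq|QQ
Q/II-2 aff I-1×I-2: Qq|QQ
Q/II-3 aff I-1×I-2: Qq|QQ
⇒ Q over [I-1,I-2,II-1,II-2,II-3]: 32 consistent
W/I-1 ? ·: ww|Ww|WW
W/I-2 aff ·: Ww|WW
W/II-1 ? I-1×I-2: ww|Ww|WW
W/II-2 ? I-1×I-2: ww|Ww|WW
W/II-3 ? I-1×I-2: ww|Ww|WW
⇒ W over [I-1,I-2,II-1,II-2,II-3]: 53 consistent

I-1 ∈ {Kk QQ WW, Kk QQ Ww, Kk QQ ww, Kk Qq WW, Kk Qq Ww, Kk Qq ww, Kk qq WW, Kk qq Ww, Kk qq ww, kk QQ WW, kk QQ Ww, kk QQ ww, kk Qq WW, kk Qq Ww, kk Qq ww, kk qq WW, kk qq Ww, kk qq ww}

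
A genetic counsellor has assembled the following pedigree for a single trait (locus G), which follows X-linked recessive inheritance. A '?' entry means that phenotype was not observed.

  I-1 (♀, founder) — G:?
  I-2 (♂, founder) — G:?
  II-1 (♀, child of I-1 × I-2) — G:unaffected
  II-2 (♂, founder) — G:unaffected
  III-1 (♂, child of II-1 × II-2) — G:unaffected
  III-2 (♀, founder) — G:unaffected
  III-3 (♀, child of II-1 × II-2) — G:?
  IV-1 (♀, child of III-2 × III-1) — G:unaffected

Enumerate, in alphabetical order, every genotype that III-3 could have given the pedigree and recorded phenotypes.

G/I-1 ? ·: X^GX^G|X^GX^g|X^gX^g
G/I-2 ? ·: X^GY|X^gY
G/II-1 un I-1×I-2: X^GX^G|X^GX^g
G/II-2 un ·: X^GY
G/III-1 un II-1×II-2: X^GY
G/III-2 un ·: X^GX^G|X^GX^g
G/III-3 ? II-1×II-2: X^GX^G|X^GX^g
G/IV-1 un III-2×III-1: X^GX^G|X^GX^g
⇒ G over [I-1,I-2,II-1,II-2,III-1,III-2,III-3,IV-1]: 30 consistent

III-3 ∈ {X^GX^G, X^GX^g}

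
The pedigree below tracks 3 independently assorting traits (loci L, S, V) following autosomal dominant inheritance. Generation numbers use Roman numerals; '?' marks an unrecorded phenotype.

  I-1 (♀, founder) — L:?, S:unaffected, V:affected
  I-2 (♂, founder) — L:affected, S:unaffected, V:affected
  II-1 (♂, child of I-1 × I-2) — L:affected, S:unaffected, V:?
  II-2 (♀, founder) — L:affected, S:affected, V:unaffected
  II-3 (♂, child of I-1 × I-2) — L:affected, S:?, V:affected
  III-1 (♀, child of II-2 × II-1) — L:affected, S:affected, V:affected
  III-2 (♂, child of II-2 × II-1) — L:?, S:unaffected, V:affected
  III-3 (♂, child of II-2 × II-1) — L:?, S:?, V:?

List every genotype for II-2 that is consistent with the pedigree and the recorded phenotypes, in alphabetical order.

L/I-1 ? ·: ll|Ll|LL
L/I-2 aff ·: Ll|LL
L/II-1 aff I-1×I-2: Ll|LL
L/II-2 aff ·: Ll|LL
L/II-3 aff I-1×I-2: Ll|LL
L/III-1 aff II-2×II-1: Ll|LL
L/III-2 ? II-2×II-1: ll|Ll|LL
L/III-3 ? II-2×II-1: ll|Ll|LL
⇒ L over [I-1,I-2,II-1,II-2,II-3,III-1,III-2,III-3]: 271 consistent
S/I-1 un ·: ss
S/I-2 un ·: ss
S/II-1 un I-1×I-2: ss
S/II-2 aff ·: Ss
S/II-3 ? I-1×I-2: ss
S/III-1 aff II-2×II-1: Ss
S/III-2 un II-2×II-1: ss
S/III-3 ? II-2×II-1: ss|Ss
⇒ S over [I-1,I-2,II-1,II-2,II-3,III-1,III-2,III-3]: 2 consistent
V/I-1 aff ·: Vv|VV
V/I-2 aff ·: Vv|VV
V/II-1 ? I-1×I-2: Vv|VV
V/II-2 un ·: vv
V/II-3 aff I-1×I-2: Vv|VV
V/III-1 aff II-2×II-1: Vv
V/III-2 aff II-2×II-1: Vv
V/III-3 ? II-2×II-1: vv|Vv
⇒ V over [I-1,I-2,II-1,II-2,II-3,III-1,III-2,III-3]: 19 consistent

II-2 ∈ {LL Ss vv, Ll Ss vv}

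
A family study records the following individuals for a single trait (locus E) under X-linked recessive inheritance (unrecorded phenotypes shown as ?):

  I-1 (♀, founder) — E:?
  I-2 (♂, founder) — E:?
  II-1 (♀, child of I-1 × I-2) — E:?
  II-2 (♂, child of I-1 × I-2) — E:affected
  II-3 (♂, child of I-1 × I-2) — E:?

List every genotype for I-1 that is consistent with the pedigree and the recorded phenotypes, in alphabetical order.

E/I-1 ? ·: X^EX^e|X^eX^e
E/I-2 ? ·: X^EY|X^eY
E/II-1 ? I-1×I-2: X^EX^E|X^EX^e|X^eX^e
E/II-2 aff I-1×I-2: X^eY
E/II-3 ? I-1×I-2: X^EY|X^eY
⇒ E over [I-1,I-2,II-1,II-2,II-3]: 10 consistent

I-1 ∈ {X^EX^e, X^eX^e}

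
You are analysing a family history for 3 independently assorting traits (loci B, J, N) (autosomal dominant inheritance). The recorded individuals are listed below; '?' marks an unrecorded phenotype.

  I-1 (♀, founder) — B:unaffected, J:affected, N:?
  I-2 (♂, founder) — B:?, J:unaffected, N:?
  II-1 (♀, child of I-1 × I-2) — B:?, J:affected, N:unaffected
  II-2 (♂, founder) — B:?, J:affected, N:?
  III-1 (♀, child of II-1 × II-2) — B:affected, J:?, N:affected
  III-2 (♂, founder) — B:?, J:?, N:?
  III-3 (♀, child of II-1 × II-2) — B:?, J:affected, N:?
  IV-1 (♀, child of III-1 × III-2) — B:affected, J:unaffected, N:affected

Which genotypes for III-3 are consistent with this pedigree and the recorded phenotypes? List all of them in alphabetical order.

III-3 ∈ {BB JJ Nn, BB JJ nn, BB Jj Nn, BB Jj nn, Bb JJ Nn, Bb JJ nn, Bb Jj Nn, Bb Jj nn, bb JJ Nn, bb JJ nn, bb Jj Nn, bb Jj nn}

B/I-1 un ·: bb
B/I-2 ? ·: bb|Bb|BB
B/II-1 ? I-1×I-2: bb|Bb
B/II-2 ? ·: bb|Bb|BB
B/III-1 aff II-1×II-2: Bb|BB
B/III-2 ? ·: bb|Bb|BB
B/III-3 ? II-1×II-2: bb|Bb|BB
B/IV-1 aff III-1×III-2: Bb|BB
⇒ B over [I-1,I-2,II-1,II-2,III-1,III-2,III-3,IV-1]: 140 consistent
J/I-1 aff ·: Jj|JJ
J/I-2 un ·: jj
J/II-1 aff I-1×I-2: Jj
J/II-2 aff ·: Jj|JJ
J/III-1 ? II-1×II-2: jj|Jj
J/III-2 ? ·: jj|Jj
J/III-3 aff II-1×II-2: Jj|JJ
J/IV-1 un III-1×III-2: jj
⇒ J over [I-1,I-2,II-1,II-2,III-1,III-2,III-3,IV-1]: 24 consistent
N/I-1 ? ·: nn|Nn
N/I-2 ? ·: nn|Nn
N/II-1 un I-1×I-2: nn
N/II-2 ? ·: Nn|NN
N/III-1 aff II-1×II-2: Nn
N/III-2 ? ·: nn|Nn|NN
N/III-3 ? II-1×II-2: nn|Nn
N/IV-1 aff III-1×III-2: Nn|NN
⇒ N over [I-1,I-2,II-1,II-2,III-1,III-2,III-3,IV-1]: 60 consistent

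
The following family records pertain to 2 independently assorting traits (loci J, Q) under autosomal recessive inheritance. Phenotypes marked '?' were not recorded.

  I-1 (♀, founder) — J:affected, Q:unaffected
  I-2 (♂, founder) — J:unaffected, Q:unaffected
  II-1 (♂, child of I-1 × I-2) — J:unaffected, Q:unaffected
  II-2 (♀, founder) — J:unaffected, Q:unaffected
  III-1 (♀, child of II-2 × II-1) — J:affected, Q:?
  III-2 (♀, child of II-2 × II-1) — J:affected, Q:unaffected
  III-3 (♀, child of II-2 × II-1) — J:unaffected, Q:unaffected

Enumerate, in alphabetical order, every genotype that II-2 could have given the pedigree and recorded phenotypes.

J/I-1 aff ·: jj
J/I-2 un ·: JJ|Jj
J/II-1 un I-1×I-2: Jj
J/II-2 un ·: Jj
J/III-1 aff II-2×II-1: jj
J/III-2 aff II-2×II-1: jj
J/III-3 un II-2×II-1: JJ|Jj
⇒ J over [I-1,I-2,II-1,II-2,III-1,III-2,III-3]: 4 consistent
Q/I-1 un ·: QQ|Qq
Q/I-2 un ·: QQ|Qq
Q/II-1 un I-1×I-2: QQ|Qq
Q/II-2 un ·: QQ|Qq
Q/III-1 ? II-2×II-1: QQ|Qq|qq
Q/III-2 un II-2×II-1: QQ|Qq
Q/III-3 un II-2×II-1: QQ|Qq
⇒ Q over [I-1,I-2,II-1,II-2,III-1,III-2,III-3]: 96 consistent

II-2 ∈ {Jj QQ, Jj Qq}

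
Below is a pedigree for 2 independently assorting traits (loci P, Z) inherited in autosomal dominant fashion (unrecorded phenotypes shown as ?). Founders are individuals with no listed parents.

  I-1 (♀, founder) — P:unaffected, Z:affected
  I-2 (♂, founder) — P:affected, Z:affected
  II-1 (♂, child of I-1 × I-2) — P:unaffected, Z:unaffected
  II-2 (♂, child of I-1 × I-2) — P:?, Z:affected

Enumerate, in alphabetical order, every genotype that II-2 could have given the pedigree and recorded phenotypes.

II-2 ∈ {Pp ZZ, Pp Zz, pp ZZ, pp Zz}

P/I-1 un ·: pp
P/I-2 aff ·: Pp
P/II-1 un I-1×I-2: pp
P/II-2 ? I-1×I-2: pp|Pp
⇒ P over [I-1,I-2,II-1,II-2]: 2 consistent
Z/I-1 aff ·: Zz
Z/I-2 aff ·: Zz
Z/II-1 un I-1×I-2: zz
Z/II-2 aff I-1×I-2: Zz|ZZ
⇒ Z over [I-1,I-2,II-1,II-2]: 2 consistent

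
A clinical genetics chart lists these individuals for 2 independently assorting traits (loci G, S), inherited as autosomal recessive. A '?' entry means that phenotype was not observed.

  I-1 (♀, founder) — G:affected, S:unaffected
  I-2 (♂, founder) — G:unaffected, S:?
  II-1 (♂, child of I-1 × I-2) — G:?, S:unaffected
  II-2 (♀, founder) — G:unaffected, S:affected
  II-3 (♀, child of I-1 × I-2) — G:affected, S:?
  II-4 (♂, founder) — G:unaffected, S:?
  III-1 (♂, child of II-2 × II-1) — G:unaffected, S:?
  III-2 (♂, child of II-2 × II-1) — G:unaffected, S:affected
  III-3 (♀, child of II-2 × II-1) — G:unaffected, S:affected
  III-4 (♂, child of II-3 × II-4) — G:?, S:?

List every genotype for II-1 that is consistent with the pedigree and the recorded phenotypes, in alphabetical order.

G/I-1 aff ·: gg
G/I-2 un ·: Gg
G/II-1 ? I-1×I-2: Gg|gg
G/II-2 un ·: GG|Gg
G/II-3 aff I-1×I-2: gg
G/II-4 un ·: GG|Gg
G/III-1 un II-2×II-1: GG|Gg
G/III-2 un II-2×II-1: GG|Gg
G/III-3 un II-2×II-1: GG|Gg
G/III-4 ? II-3×II-4: Gg|gg
⇒ G over [I-1,I-2,II-1,II-2,II-3,II-4,III-1,III-2,III-3,III-4]: 54 consistent
S/I-1 un ·: SS|Ss
S/I-2 ? ·: SS|Ss|ss
S/II-1 un I-1×I-2: Ss
S/II-2 aff ·: ss
S/II-3 ? I-1×I-2: SS|Ss|ss
S/II-4 ? ·: SS|Ss|ss
S/III-1 ? II-2×II-1: Ss|ss
S/III-2 aff II-2×II-1: ss
S/III-3 aff II-2×II-1: ss
S/III-4 ? II-3×II-4: SS|Ss|ss
⇒ S over [I-1,I-2,II-1,II-2,II-3,II-4,III-1,III-2,III-3,III-4]: 110 consistent

II-1 ∈ {Gg Ss, gg Ss}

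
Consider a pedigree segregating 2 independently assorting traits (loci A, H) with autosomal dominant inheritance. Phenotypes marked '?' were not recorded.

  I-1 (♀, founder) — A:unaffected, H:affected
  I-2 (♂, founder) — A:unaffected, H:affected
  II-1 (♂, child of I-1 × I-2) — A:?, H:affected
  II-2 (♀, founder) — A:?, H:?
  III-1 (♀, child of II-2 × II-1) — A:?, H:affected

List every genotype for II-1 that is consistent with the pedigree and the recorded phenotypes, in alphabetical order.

A/I-1 un ·: aa
A/I-2 un ·: aa
A/II-1 ? I-1×I-2: aa
A/II-2 ? ·: aa|Aa|AA
A/III-1 ? II-2×II-1: aa|Aa
⇒ A over [I-1,I-2,II-1,II-2,III-1]: 4 consistent
H/I-1 aff ·: Hh|HH
H/I-2 aff ·: Hh|HH
H/II-1 aff I-1×I-2: Hh|HH
H/II-2 ? ·: hh|Hh|HH
H/III-1 aff II-2×II-1: Hh|HH
⇒ H over [I-1,I-2,II-1,II-2,III-1]: 31 consistent

II-1 ∈ {aa HH, aa Hh}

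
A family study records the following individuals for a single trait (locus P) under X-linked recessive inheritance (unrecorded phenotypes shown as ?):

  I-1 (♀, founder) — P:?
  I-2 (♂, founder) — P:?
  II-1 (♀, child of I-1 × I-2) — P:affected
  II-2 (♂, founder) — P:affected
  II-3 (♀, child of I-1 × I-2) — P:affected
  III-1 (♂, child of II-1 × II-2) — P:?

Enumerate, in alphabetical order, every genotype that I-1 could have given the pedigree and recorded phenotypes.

I-1 ∈ {X^PX^p, X^pX^p}

P/I-1 ? ·: X^PX^p|X^pX^p
P/I-2 ? ·: X^pY
P/II-1 aff I-1×I-2: X^pX^p
P/II-2 aff ·: X^pY
P/II-3 aff I-1×I-2: X^pX^p
P/III-1 ? II-1×II-2: X^pY
⇒ P over [I-1,I-2,II-1,II-2,II-3,III-1]: 2 consistent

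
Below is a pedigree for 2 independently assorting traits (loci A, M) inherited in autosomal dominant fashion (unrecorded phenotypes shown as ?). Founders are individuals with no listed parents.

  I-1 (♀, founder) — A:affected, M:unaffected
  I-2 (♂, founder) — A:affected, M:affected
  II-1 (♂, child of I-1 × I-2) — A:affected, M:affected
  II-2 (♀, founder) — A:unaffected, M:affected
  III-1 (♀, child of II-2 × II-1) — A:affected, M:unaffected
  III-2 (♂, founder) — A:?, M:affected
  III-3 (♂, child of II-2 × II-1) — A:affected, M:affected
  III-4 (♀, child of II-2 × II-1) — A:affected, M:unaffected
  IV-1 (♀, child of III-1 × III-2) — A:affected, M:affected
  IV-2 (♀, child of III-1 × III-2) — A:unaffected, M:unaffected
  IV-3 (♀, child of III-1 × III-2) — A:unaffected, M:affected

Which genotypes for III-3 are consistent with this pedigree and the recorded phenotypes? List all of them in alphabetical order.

III-3 ∈ {Aa MM, Aa Mm}

A/I-1 aff ·: Aa|AA
A/I-2 aff ·: Aa|AA
A/II-1 aff I-1×I-2: Aa|AA
A/II-2 un ·: aa
A/III-1 aff II-2×II-1: Aa
A/III-2 ? ·: aa|Aa
A/III-3 aff II-2×II-1: Aa
A/III-4 aff II-2×II-1: Aa
A/IV-1 aff III-1×III-2: Aa|AA
A/IV-2 un III-1×III-2: aa
A/IV-3 un III-1×III-2: aa
⇒ A over [I-1,I-2,II-1,II-2,III-1,III-2,III-3,III-4,IV-1,IV-2,IV-3]: 21 consistent
M/I-1 un ·: mm
M/I-2 aff ·: Mm|MM
M/II-1 aff I-1×I-2: Mm
M/II-2 aff ·: Mm
M/III-1 un II-2×II-1: mm
M/III-2 aff ·: Mm
M/III-3 aff II-2×II-1: Mm|MM
M/III-4 un II-2×II-1: mm
M/IV-1 aff III-1×III-2: Mm
M/IV-2 un III-1×III-2: mm
M/IV-3 aff III-1×III-2: Mm
⇒ M over [I-1,I-2,II-1,II-2,III-1,III-2,III-3,III-4,IV-1,IV-2,IV-3]: 4 consistent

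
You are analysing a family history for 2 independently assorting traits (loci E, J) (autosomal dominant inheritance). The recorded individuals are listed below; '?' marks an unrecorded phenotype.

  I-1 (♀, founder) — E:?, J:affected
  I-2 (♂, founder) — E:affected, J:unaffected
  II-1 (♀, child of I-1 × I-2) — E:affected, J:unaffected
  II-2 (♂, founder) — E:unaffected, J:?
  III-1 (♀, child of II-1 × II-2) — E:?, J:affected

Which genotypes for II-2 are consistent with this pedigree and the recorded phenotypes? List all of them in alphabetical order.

II-2 ∈ {ee JJ, ee Jj}

E/I-1 ? ·: ee|Ee|EE
E/I-2 aff ·: Ee|EE
E/II-1 aff I-1×I-2: Ee|EE
E/II-2 un ·: ee
E/III-1 ? II-1×II-2: ee|Ee
⇒ E over [I-1,I-2,II-1,II-2,III-1]: 14 consistent
J/I-1 aff ·: Jj
J/I-2 un ·: jj
J/II-1 un I-1×I-2: jj
J/II-2 ? ·: Jj|JJ
J/III-1 aff II-1×II-2: Jj
⇒ J over [I-1,I-2,II-1,II-2,III-1]: 2 consistent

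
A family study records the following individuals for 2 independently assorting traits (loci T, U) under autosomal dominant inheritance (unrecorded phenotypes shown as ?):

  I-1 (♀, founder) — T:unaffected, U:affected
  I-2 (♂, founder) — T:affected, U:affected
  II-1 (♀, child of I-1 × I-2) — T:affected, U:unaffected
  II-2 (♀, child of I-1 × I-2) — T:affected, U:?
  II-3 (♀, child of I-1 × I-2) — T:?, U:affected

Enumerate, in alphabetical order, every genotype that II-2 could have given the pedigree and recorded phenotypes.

II-2 ∈ {Tt UU, Tt Uu, Tt uu}

T/I-1 un ·: tt
T/I-2 aff ·: Tt|TT
T/II-1 aff I-1×I-2: Tt
T/II-2 aff I-1×I-2: Tt
T/II-3 ? I-1×I-2: tt|Tt
⇒ T over [I-1,I-2,II-1,II-2,II-3]: 3 consistent
U/I-1 aff ·: Uu
U/I-2 aff ·: Uu
U/II-1 un I-1×I-2: uu
U/II-2 ? I-1×I-2: uu|Uu|UU
U/II-3 aff I-1×I-2: Uu|UU
⇒ U over [I-1,I-2,II-1,II-2,II-3]: 6 consistent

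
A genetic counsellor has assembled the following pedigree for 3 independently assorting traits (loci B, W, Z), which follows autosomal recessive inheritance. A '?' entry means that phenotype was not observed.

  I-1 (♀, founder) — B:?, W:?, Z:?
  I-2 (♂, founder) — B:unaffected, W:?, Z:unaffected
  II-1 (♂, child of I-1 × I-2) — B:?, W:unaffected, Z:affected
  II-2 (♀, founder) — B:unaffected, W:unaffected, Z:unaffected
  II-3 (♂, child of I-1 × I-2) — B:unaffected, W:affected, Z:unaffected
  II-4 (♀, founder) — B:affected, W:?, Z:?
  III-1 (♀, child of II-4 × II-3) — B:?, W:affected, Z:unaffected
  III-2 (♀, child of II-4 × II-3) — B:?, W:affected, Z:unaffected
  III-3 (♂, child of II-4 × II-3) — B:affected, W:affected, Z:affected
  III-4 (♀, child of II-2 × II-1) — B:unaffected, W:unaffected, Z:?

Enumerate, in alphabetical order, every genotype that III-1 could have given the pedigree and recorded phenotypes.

B/I-1 ? ·: BB|Bb|bb
B/I-2 un ·: BB|Bb
B/II-1 ? I-1×I-2: BB|Bb|bb
B/II-2 un ·: BB|Bb
B/II-3 un I-1×I-2: Bb
B/II-4 aff ·: bb
B/III-1 ? II-4×II-3: Bb|bb
B/III-2 ? II-4×II-3: Bb|bb
B/III-3 aff II-4×II-3: bb
B/III-4 un II-2×II-1: BB|Bb
⇒ B over [I-1,I-2,II-1,II-2,II-3,II-4,III-1,III-2,III-3,III-4]: 132 consistent
W/I-1 ? ·: Ww|ww
W/I-2 ? ·: Ww|ww
W/II-1 un I-1×I-2: WW|Ww
W/II-2 un ·: WW|Ww
W/II-3 aff I-1×I-2: ww
W/II-4 ? ·: Ww|ww
W/III-1 aff II-4×II-3: ww
W/III-2 aff II-4×II-3: ww
W/III-3 aff II-4×II-3: ww
W/III-4 un II-2×II-1: WW|Ww
⇒ W over [I-1,I-2,II-1,II-2,II-3,II-4,III-1,III-2,III-3,III-4]: 30 consistent
Z/I-1 ? ·: Zz|zz
Z/I-2 un ·: Zz
Z/II-1 aff I-1×I-2: zz
Z/II-2 un ·: ZZ|Zz
Z/II-3 un I-1×I-2: Zz
Z/II-4 ? ·: Zz|zz
Z/III-1 un II-4×II-3: ZZ|Zz
Z/III-2 un II-4×II-3: ZZ|Zz
Z/III-3 aff II-4×II-3: zz
Z/III-4 ? II-2×II-1: Zz|zz
⇒ Z over [I-1,I-2,II-1,II-2,II-3,II-4,III-1,III-2,III-3,III-4]: 30 consistent

III-1 ∈ {Bb ww ZZ, Bb ww Zz, bb ww ZZ, bb ww Zz}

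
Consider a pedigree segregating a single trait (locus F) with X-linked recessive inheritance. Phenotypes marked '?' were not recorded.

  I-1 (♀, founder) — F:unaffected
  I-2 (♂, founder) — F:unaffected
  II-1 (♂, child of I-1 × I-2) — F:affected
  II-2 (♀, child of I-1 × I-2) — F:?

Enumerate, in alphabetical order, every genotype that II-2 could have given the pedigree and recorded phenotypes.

II-2 ∈ {X^FX^F, X^FX^f}

F/I-1 un ·: X^FX^f
F/I-2 un ·: X^FY
F/II-1 aff I-1×I-2: X^fY
F/II-2 ? I-1×I-2: X^FX^F|X^FX^f
⇒ F over [I-1,I-2,II-1,II-2]: 2 consistent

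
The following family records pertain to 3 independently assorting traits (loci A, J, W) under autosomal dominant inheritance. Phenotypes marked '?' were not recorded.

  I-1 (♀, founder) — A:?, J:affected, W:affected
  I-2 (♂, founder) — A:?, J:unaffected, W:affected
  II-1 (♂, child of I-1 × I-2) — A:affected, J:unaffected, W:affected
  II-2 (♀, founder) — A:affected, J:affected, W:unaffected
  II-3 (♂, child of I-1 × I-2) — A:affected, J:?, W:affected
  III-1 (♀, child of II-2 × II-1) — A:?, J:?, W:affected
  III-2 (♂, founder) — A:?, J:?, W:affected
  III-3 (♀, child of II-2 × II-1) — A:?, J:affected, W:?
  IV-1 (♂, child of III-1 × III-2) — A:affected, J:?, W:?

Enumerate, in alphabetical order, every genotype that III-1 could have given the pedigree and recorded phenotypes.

A/I-1 ? ·: aa|Aa|AA
A/I-2 ? ·: aa|Aa|AA
A/II-1 aff I-1×I-2: Aa|AA
A/II-2 aff ·: Aa|AA
A/II-3 aff I-1×I-2: Aa|AA
A/III-1 ? II-2×II-1: aa|Aa|AA
A/III-2 ? ·: aa|Aa|AA
A/III-3 ? II-2×II-1: aa|Aa|AA
A/IV-1 aff III-1×III-2: Aa|AA
⇒ A over [I-1,I-2,II-1,II-2,II-3,III-1,III-2,III-3,IV-1]: 664 consistent
J/I-1 aff ·: Jj
J/I-2 un ·: jj
J/II-1 un I-1×I-2: jj
J/II-2 aff ·: Jj|JJ
J/II-3 ? I-1×I-2: jj|Jj
J/III-1 ? II-2×II-1: jj|Jj
J/III-2 ? ·: jj|Jj|JJ
J/III-3 aff II-2×II-1: Jj
J/IV-1 ? III-1×III-2: jj|Jj|JJ
⇒ J over [I-1,I-2,II-1,II-2,II-3,III-1,III-2,III-3,IV-1]: 36 consistent
W/I-1 aff ·: Ww|WW
W/I-2 aff ·: Ww|WW
W/II-1 aff I-1×I-2: Ww|WW
W/II-2 un ·: ww
W/II-3 aff I-1×I-2: Ww|WW
W/III-1 aff II-2×II-1: Ww
W/III-2 aff ·: Ww|WW
W/III-3 ? II-2×II-1: ww|Ww
W/IV-1 ? III-1×III-2: ww|Ww|WW
⇒ W over [I-1,I-2,II-1,II-2,II-3,III-1,III-2,III-3,IV-1]: 95 consistent

III-1 ∈ {AA Jj Ww, AA jj Ww, Aa Jj Ww, Aa jj Ww, aa Jj Ww, aa jj Ww}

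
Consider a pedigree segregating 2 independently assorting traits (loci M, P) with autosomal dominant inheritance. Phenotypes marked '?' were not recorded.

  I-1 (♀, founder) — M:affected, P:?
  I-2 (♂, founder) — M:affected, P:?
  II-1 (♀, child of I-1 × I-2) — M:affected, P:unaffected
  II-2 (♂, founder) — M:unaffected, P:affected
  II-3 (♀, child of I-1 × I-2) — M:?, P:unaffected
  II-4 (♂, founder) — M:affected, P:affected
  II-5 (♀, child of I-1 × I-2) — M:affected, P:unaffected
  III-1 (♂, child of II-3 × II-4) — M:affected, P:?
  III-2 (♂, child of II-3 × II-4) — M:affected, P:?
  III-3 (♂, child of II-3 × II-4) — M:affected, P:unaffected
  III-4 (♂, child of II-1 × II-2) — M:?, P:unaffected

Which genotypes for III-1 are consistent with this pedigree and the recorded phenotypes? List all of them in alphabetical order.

M/I-1 aff ·: Mm|MM
M/I-2 aff ·: Mm|MM
M/II-1 aff I-1×I-2: Mm|MM
M/II-2 un ·: mm
M/II-3 ? I-1×I-2: mm|Mm|MM
M/II-4 aff ·: Mm|MM
M/II-5 aff I-1×I-2: Mm|MM
M/III-1 aff II-3×II-4: Mm|MM
M/III-2 aff II-3×II-4: Mm|MM
M/III-3 aff II-3×II-4: Mm|MM
M/III-4 ? II-1×II-2: mm|Mm
⇒ M over [I-1,I-2,II-1,II-2,II-3,II-4,II-5,III-1,III-2,III-3,III-4]: 471 consistent
P/I-1 ? ·: pp|Pp
P/I-2 ? ·: pp|Pp
P/II-1 un I-1×I-2: pp
P/II-2 aff ·: Pp
P/II-3 un I-1×I-2: pp
P/II-4 aff ·: Pp
P/II-5 un I-1×I-2: pp
P/III-1 ? II-3×II-4: pp|Pp
P/III-2 ? II-3×II-4: pp|Pp
P/III-3 un II-3×II-4: pp
P/III-4 un II-1×II-2: pp
⇒ P over [I-1,I-2,II-1,II-2,II-3,II-4,II-5,III-1,III-2,III-3,III-4]: 16 consistent

III-1 ∈ {MM Pp, MM pp, Mm Pp, Mm pp}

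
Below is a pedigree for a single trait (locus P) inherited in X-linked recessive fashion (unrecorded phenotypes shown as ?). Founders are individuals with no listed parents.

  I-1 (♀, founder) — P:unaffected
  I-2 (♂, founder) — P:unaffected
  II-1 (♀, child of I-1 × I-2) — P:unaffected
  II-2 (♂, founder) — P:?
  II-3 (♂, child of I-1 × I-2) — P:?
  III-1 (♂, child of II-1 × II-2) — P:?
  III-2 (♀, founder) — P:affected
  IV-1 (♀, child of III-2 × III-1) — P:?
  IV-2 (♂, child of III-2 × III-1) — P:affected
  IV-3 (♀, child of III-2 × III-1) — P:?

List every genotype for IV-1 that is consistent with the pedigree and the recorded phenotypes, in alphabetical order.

P/I-1 un ·: X^PX^P|X^PX^p
P/I-2 un ·: X^PY
P/II-1 un I-1×I-2: X^PX^P|X^PX^p
P/II-2 ? ·: X^PY|X^pY
P/II-3 ? I-1×I-2: X^PY|X^pY
P/III-1 ? II-1×II-2: X^PY|X^pY
P/III-2 aff ·: X^pX^p
P/IV-1 ? III-2×III-1: X^PX^p|X^pX^p
P/IV-2 aff III-2×III-1: X^pY
P/IV-3 ? III-2×III-1: X^PX^p|X^pX^p
⇒ P over [I-1,I-2,II-1,II-2,II-3,III-1,III-2,IV-1,IV-2,IV-3]: 14 consistent

IV-1 ∈ {X^PX^p, X^pX^p}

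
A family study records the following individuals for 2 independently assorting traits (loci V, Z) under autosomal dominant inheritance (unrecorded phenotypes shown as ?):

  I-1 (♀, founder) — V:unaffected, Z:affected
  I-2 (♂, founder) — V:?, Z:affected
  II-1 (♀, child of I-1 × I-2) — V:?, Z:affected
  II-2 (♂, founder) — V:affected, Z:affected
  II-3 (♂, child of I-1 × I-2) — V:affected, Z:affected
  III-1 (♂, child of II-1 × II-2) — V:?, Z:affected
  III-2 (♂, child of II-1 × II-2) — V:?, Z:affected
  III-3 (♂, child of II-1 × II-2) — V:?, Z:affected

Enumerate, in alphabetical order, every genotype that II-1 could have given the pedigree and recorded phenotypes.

V/I-1 un ·: vv
V/I-2 ? ·: Vv|VV
V/II-1 ? I-1×I-2: vv|Vv
V/II-2 aff ·: Vv|VV
V/II-3 aff I-1×I-2: Vv
V/III-1 ? II-1×II-2: vv|Vv|VV
V/III-2 ? II-1×II-2: vv|Vv|VV
V/III-3 ? II-1×II-2: vv|Vv|VV
⇒ V over [I-1,I-2,II-1,II-2,II-3,III-1,III-2,III-3]: 79 consistent
Z/I-1 aff ·: Zz|ZZ
Z/I-2 aff ·: Zz|ZZ
Z/II-1 aff I-1×I-2: Zz|ZZ
Z/II-2 aff ·: Zz|ZZ
Z/II-3 aff I-1×I-2: Zz|ZZ
Z/III-1 aff II-1×II-2: Zz|ZZ
Z/III-2 aff II-1×II-2: Zz|ZZ
Z/III-3 aff II-1×II-2: Zz|ZZ
⇒ Z over [I-1,I-2,II-1,II-2,II-3,III-1,III-2,III-3]: 159 consistent

II-1 ∈ {Vv ZZ, Vv Zz, vv ZZ, vv Zz}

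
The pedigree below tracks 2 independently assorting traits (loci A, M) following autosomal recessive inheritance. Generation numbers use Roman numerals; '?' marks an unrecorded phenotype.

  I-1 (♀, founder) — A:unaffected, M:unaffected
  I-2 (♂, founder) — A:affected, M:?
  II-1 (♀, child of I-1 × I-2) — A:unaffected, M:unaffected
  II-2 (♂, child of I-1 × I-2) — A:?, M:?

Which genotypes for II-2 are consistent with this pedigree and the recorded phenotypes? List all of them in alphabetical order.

II-2 ∈ {Aa MM, Aa Mm, Aa mm, aa MM, aa Mm, aa mm}

A/I-1 un ·: AA|Aa
A/I-2 aff ·: aa
A/II-1 un I-1×I-2: Aa
A/II-2 ? I-1×I-2: Aa|aa
⇒ A over [I-1,I-2,II-1,II-2]: 3 consistent
M/I-1 un ·: MM|Mm
M/I-2 ? ·: MM|Mm|mm
M/II-1 un I-1×I-2: MM|Mm
M/II-2 ? I-1×I-2: MM|Mm|mm
⇒ M over [I-1,I-2,II-1,II-2]: 18 consistent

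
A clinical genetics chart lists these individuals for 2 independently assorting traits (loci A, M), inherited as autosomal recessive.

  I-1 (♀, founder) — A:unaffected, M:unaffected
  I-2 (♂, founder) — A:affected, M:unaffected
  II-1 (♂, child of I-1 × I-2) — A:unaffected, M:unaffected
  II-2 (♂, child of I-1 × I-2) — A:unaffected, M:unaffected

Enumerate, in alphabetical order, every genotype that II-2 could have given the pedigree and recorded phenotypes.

A/I-1 un ·: AA|Aa
A/I-2 aff ·: aa
A/II-1 un I-1×I-2: Aa
A/II-2 un I-1×I-2: Aa
⇒ A over [I-1,I-2,II-1,II-2]: 2 consistent
M/I-1 un ·: MM|Mm
M/I-2 un ·: MM|Mm
M/II-1 un I-1×I-2: MM|Mm
M/II-2 un I-1×I-2: MM|Mm
⇒ M over [I-1,I-2,II-1,II-2]: 13 consistent

II-2 ∈ {Aa MM, Aa Mm}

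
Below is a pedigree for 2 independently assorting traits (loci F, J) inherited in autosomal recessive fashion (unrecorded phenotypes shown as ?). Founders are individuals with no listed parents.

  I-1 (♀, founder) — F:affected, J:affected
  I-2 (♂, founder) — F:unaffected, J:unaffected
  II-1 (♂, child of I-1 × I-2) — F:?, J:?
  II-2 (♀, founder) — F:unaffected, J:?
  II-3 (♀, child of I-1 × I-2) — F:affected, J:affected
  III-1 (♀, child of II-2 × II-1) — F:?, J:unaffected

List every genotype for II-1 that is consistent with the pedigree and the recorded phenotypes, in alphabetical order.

F/I-1 aff ·: ff
F/I-2 un ·: Ff
F/II-1 ? I-1×I-2: Ff|ff
F/II-2 un ·: FF|Ff
F/II-3 aff I-1×I-2: ff
F/III-1 ? II-2×II-1: FF|Ff|ff
⇒ F over [I-1,I-2,II-1,II-2,II-3,III-1]: 8 consistent
J/I-1 aff ·: jj
J/I-2 un ·: Jj
J/II-1 ? I-1×I-2: Jj|jj
J/II-2 ? ·: JJ|Jj|jj
J/II-3 aff I-1×I-2: jj
J/III-1 un II-2×II-1: JJ|Jj
⇒ J over [I-1,I-2,II-1,II-2,II-3,III-1]: 7 consistent

II-1 ∈ {Ff Jj, Ff jj, ff Jj, ff jj}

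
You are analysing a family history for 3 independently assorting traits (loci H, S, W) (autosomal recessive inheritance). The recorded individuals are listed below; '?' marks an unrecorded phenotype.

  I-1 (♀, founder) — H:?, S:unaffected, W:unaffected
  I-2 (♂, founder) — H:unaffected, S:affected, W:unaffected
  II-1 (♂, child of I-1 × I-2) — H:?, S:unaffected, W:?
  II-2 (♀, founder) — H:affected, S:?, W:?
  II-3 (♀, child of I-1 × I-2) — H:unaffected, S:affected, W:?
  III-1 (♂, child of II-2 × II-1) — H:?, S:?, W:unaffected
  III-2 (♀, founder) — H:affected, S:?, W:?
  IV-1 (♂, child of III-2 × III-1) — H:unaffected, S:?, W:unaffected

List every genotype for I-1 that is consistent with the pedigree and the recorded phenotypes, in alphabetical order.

H/I-1 ? ·: HH|Hh|hh
H/I-2 un ·: HH|Hh
H/II-1 ? I-1×I-2: HH|Hh
H/II-2 aff ·: hh
H/II-3 un I-1×I-2: HH|Hh
H/III-1 ? II-2×II-1: Hh
H/III-2 aff ·: hh
H/IV-1 un III-2×III-1: Hh
⇒ H over [I-1,I-2,II-1,II-2,II-3,III-1,III-2,IV-1]: 15 consistent
S/I-1 un ·: Ss
S/I-2 aff ·: ss
S/II-1 un I-1×I-2: Ss
S/II-2 ? ·: SS|Ss|ss
S/II-3 aff I-1×I-2: ss
S/III-1 ? II-2×II-1: SS|Ss|ss
S/III-2 ? ·: SS|Ss|ss
S/IV-1 ? III-2×III-1: SS|Ss|ss
⇒ S over [I-1,I-2,II-1,II-2,II-3,III-1,III-2,IV-1]: 37 consistent
W/I-1 un ·: WW|Ww
W/I-2 un ·: WW|Ww
W/II-1 ? I-1×I-2: WW|Ww|ww
W/II-2 ? ·: WW|Ww|ww
W/II-3 ? I-1×I-2: WW|Ww|ww
W/III-1 un II-2×II-1: WW|Ww
W/III-2 ? ·: WW|Ww|ww
W/IV-1 un III-2×III-1: WW|Ww
⇒ W over [I-1,I-2,II-1,II-2,II-3,III-1,III-2,IV-1]: 335 consistent

I-1 ∈ {HH Ss WW, HH Ss Ww, Hh Ss WW, Hh Ss Ww, hh Ss WW, hh Ss Ww}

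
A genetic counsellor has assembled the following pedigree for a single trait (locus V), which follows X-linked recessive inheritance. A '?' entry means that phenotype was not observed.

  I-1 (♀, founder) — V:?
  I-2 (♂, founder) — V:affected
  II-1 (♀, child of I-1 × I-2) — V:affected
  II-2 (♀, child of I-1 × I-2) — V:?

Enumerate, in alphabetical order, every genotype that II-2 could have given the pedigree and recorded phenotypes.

V/I-1 ? ·: X^VX^v|X^vX^v
V/I-2 aff ·: X^vY
V/II-1 aff I-1×I-2: X^vX^v
V/II-2 ? I-1×I-2: X^VX^v|X^vX^v
⇒ V over [I-1,I-2,II-1,II-2]: 3 consistent

II-2 ∈ {X^VX^v, X^vX^v}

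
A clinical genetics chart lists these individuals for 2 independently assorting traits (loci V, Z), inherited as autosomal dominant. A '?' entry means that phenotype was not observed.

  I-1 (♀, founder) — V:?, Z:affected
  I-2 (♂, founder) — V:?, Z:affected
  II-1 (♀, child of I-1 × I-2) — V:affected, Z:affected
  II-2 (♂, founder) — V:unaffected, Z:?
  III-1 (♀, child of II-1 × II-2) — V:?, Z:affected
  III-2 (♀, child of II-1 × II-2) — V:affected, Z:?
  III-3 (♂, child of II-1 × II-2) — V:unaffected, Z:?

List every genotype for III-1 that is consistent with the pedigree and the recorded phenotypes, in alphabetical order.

V/I-1 ? ·: vv|Vv|VV
V/I-2 ? ·: vv|Vv|VV
V/II-1 aff I-1×I-2: Vv
V/II-2 un ·: vv
V/III-1 ? II-1×II-2: vv|Vv
V/III-2 aff II-1×II-2: Vv
V/III-3 un II-1×II-2: vv
⇒ V over [I-1,I-2,II-1,II-2,III-1,III-2,III-3]: 14 consistent
Z/I-1 aff ·: Zz|ZZ
Z/I-2 aff ·: Zz|ZZ
Z/II-1 aff I-1×I-2: Zz|ZZ
Z/II-2 ? ·: zz|Zz|ZZ
Z/III-1 aff II-1×II-2: Zz|ZZ
Z/III-2 ? II-1×II-2: zz|Zz|ZZ
Z/III-3 ? II-1×II-2: zz|Zz|ZZ
⇒ Z over [I-1,I-2,II-1,II-2,III-1,III-2,III-3]: 130 consistent

III-1 ∈ {Vv ZZ, Vv Zz, vv ZZ, vv Zz}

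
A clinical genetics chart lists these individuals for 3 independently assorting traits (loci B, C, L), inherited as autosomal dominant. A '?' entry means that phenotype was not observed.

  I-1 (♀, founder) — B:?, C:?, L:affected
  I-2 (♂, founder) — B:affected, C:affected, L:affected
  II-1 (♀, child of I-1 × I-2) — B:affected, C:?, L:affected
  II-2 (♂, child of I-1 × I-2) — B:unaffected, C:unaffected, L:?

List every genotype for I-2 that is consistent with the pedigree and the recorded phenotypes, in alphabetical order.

I-2 ∈ {Bb Cc LL, Bb Cc Ll}

B/I-1 ? ·: bb|Bb
B/I-2 aff ·: Bb
B/II-1 aff I-1×I-2: Bb|BB
B/II-2 un I-1×I-2: bb
⇒ B over [I-1,I-2,II-1,II-2]: 3 consistent
C/I-1 ? ·: cc|Cc
C/I-2 aff ·: Cc
C/II-1 ? I-1×I-2: cc|Cc|CC
C/II-2 un I-1×I-2: cc
⇒ C over [I-1,I-2,II-1,II-2]: 5 consistent
L/I-1 aff ·: Ll|LL
L/I-2 aff ·: Ll|LL
L/II-1 aff I-1×I-2: Ll|LL
L/II-2 ? I-1×I-2: ll|Ll|LL
⇒ L over [I-1,I-2,II-1,II-2]: 15 consistent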